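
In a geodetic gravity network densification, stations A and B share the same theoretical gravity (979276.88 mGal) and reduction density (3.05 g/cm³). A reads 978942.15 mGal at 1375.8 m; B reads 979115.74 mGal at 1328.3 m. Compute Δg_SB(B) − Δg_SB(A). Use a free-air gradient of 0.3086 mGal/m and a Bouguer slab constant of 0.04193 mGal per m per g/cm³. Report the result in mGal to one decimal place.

Δg_SB(A) = 978942.15 − 979276.88 + 0.3086×1375.8 − 0.04193×3.05×1375.8 = -86.10 mGal
Δg_SB(B) = 979115.74 − 979276.88 + 0.3086×1328.3 − 0.04193×3.05×1328.3 = 78.90 mGal
Difference = 78.90 − (-86.10) = 165.00 mGal

165.0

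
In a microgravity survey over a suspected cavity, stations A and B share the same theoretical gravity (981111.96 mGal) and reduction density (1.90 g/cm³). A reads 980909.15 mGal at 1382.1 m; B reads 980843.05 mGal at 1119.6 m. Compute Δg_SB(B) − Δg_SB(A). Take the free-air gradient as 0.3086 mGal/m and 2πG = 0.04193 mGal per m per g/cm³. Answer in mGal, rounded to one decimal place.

Δg_SB(A) = 980909.15 − 981111.96 + 0.3086×1382.1 − 0.04193×1.90×1382.1 = 113.60 mGal
Δg_SB(B) = 980843.05 − 981111.96 + 0.3086×1119.6 − 0.04193×1.90×1119.6 = -12.60 mGal
Difference = -12.60 − (113.60) = -126.20 mGal

-126.2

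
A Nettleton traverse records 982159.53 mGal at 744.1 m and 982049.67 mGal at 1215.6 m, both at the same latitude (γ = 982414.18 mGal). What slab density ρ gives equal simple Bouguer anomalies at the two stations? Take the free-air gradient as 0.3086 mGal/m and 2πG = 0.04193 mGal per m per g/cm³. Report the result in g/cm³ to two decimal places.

1.80

Δg_obs = 982049.67 − 982159.53 = -109.86 mGal over Δh = 1215.6 − 744.1 = 471.5 m
Equal Bouguer anomalies ⇒ Δg_obs + (0.3086 − 0.04193ρ)·Δh = 0
0.3086 − 0.04193ρ = −Δg_obs/Δh = 0.23300
ρ = (0.3086 − 0.23300) / 0.04193 = 1.80 g/cm³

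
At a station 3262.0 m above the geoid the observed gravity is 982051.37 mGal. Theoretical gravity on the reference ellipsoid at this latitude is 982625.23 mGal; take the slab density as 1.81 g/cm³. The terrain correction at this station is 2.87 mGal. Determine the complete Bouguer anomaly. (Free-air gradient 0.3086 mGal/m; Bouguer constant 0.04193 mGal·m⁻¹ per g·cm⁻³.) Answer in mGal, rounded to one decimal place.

188.1

Free-air correction = 0.3086 × 3262.0 = 1006.65 mGal
Free-air anomaly = 982051.37 − 982625.23 + (1006.65) = 432.79 mGal
Bouguer slab correction = 0.04193 × 1.81 × 3262.0 = 247.56 mGal
Simple Bouguer anomaly = 432.79 − (247.56) = 185.23 mGal
Complete Bouguer anomaly = 185.23 + 2.87 = 188.10 mGal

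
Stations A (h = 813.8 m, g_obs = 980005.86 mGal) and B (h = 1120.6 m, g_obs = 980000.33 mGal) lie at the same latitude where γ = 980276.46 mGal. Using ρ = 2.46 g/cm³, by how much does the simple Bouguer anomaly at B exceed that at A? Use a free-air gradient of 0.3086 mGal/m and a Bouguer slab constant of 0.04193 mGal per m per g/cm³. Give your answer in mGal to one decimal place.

57.5

Δg_SB(A) = 980005.86 − 980276.46 + 0.3086×813.8 − 0.04193×2.46×813.8 = -103.40 mGal
Δg_SB(B) = 980000.33 − 980276.46 + 0.3086×1120.6 − 0.04193×2.46×1120.6 = -45.90 mGal
Difference = -45.90 − (-103.40) = 57.50 mGal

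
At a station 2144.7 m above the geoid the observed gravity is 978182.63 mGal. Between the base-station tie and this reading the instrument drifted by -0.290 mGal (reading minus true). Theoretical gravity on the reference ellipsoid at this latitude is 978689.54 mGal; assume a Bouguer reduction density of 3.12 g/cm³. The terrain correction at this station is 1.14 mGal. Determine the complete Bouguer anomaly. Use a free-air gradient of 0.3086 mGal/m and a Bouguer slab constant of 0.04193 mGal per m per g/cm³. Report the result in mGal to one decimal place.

-124.2

Drift-corrected reading = 978182.63 − (-0.290) = 978182.920 mGal
Free-air correction = 0.3086 × 2144.7 = 661.85 mGal
Free-air anomaly = 978182.920 − 978689.54 + (661.85) = 155.230 mGal
Bouguer slab correction = 0.04193 × 3.12 × 2144.7 = 280.57 mGal
Simple Bouguer anomaly = 155.230 − (280.57) = -125.340 mGal
Complete Bouguer anomaly = -125.340 + 1.14 = -124.200 mGal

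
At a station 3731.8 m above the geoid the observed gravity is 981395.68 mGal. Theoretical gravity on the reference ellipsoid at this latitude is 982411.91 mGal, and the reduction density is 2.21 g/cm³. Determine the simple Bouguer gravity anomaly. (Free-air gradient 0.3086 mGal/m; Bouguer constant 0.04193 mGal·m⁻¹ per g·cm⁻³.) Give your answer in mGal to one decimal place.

-210.4

Free-air correction = 0.3086 × 3731.8 = 1151.63 mGal
Free-air anomaly = 981395.68 − 982411.91 + (1151.63) = 135.40 mGal
Bouguer slab correction = 0.04193 × 2.21 × 3731.8 = 345.81 mGal
Simple Bouguer anomaly = 135.40 − (345.81) = -210.41 mGal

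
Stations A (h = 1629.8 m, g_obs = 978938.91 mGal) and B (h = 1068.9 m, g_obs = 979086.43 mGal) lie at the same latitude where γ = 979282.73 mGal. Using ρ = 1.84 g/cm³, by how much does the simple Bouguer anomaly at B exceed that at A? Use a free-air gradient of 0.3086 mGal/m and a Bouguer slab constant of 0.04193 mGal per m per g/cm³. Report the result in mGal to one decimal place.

17.7

Δg_SB(A) = 978938.91 − 979282.73 + 0.3086×1629.8 − 0.04193×1.84×1629.8 = 33.40 mGal
Δg_SB(B) = 979086.43 − 979282.73 + 0.3086×1068.9 − 0.04193×1.84×1068.9 = 51.10 mGal
Difference = 51.10 − (33.40) = 17.70 mGal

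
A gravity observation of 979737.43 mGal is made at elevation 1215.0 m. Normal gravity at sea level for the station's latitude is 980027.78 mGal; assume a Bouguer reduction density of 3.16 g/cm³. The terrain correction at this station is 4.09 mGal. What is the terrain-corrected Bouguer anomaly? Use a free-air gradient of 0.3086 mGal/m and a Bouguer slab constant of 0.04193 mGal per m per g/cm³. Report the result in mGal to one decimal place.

-72.3

Free-air correction = 0.3086 × 1215.0 = 374.95 mGal
Free-air anomaly = 979737.43 − 980027.78 + (374.95) = 84.60 mGal
Bouguer slab correction = 0.04193 × 3.16 × 1215.0 = 160.99 mGal
Simple Bouguer anomaly = 84.60 − (160.99) = -76.39 mGal
Complete Bouguer anomaly = -76.39 + 4.09 = -72.30 mGal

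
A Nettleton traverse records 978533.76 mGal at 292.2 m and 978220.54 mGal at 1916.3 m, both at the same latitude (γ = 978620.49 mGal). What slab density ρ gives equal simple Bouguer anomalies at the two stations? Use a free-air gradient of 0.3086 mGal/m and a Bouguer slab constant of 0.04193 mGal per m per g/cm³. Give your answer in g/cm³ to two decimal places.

2.76

Δg_obs = 978220.54 − 978533.76 = -313.22 mGal over Δh = 1916.3 − 292.2 = 1624.1 m
Equal Bouguer anomalies ⇒ Δg_obs + (0.3086 − 0.04193ρ)·Δh = 0
0.3086 − 0.04193ρ = −Δg_obs/Δh = 0.19286
ρ = (0.3086 − 0.19286) / 0.04193 = 2.76 g/cm³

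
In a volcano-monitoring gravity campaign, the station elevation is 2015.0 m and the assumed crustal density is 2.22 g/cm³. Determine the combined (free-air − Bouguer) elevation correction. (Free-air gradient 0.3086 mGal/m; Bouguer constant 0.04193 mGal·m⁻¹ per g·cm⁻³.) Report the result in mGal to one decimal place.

Combined gradient = 0.3086 − 0.04193 × 2.22 = 0.2155154 mGal/m
Combined elevation correction = 0.2155154 × 2015.0 = 434.3 mGal

434.3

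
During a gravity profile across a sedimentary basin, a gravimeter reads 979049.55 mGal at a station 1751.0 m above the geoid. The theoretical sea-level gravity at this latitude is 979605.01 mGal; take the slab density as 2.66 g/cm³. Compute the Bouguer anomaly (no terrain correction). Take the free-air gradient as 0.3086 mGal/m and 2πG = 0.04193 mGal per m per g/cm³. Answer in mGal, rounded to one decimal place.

-210.4

Free-air correction = 0.3086 × 1751.0 = 540.36 mGal
Free-air anomaly = 979049.55 − 979605.01 + (540.36) = -15.10 mGal
Bouguer slab correction = 0.04193 × 2.66 × 1751.0 = 195.30 mGal
Simple Bouguer anomaly = -15.10 − (195.30) = -210.40 mGal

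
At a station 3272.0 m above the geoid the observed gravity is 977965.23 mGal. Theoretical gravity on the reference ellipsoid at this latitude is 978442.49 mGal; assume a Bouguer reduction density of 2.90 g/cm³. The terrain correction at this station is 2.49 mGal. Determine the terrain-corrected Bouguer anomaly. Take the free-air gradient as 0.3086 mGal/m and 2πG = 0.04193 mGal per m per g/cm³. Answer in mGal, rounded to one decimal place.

137.1

Free-air correction = 0.3086 × 3272.0 = 1009.74 mGal
Free-air anomaly = 977965.23 − 978442.49 + (1009.74) = 532.48 mGal
Bouguer slab correction = 0.04193 × 2.90 × 3272.0 = 397.87 mGal
Simple Bouguer anomaly = 532.48 − (397.87) = 134.61 mGal
Complete Bouguer anomaly = 134.61 + 2.49 = 137.10 mGal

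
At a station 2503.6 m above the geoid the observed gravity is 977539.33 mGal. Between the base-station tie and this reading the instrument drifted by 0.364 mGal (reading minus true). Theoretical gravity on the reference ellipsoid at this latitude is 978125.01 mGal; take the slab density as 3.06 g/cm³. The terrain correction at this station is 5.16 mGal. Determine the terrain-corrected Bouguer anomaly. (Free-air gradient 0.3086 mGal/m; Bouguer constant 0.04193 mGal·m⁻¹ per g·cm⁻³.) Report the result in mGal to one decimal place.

-129.5

Drift-corrected reading = 977539.33 − (0.364) = 977538.966 mGal
Free-air correction = 0.3086 × 2503.6 = 772.61 mGal
Free-air anomaly = 977538.966 − 978125.01 + (772.61) = 186.566 mGal
Bouguer slab correction = 0.04193 × 3.06 × 2503.6 = 321.23 mGal
Simple Bouguer anomaly = 186.566 − (321.23) = -134.664 mGal
Complete Bouguer anomaly = -134.664 + 5.16 = -129.504 mGal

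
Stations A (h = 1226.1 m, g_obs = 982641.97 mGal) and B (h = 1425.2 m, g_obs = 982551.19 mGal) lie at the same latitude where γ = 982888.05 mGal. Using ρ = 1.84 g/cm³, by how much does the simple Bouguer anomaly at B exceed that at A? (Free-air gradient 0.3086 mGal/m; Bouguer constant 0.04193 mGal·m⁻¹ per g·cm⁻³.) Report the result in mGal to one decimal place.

-44.7

Δg_SB(A) = 982641.97 − 982888.05 + 0.3086×1226.1 − 0.04193×1.84×1226.1 = 37.70 mGal
Δg_SB(B) = 982551.19 − 982888.05 + 0.3086×1425.2 − 0.04193×1.84×1425.2 = -7.00 mGal
Difference = -7.00 − (37.70) = -44.70 mGal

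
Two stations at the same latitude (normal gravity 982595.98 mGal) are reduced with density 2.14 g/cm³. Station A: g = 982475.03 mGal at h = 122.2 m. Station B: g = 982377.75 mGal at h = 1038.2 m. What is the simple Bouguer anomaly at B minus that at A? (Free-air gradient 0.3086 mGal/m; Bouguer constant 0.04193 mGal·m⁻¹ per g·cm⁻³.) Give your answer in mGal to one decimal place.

103.2

Δg_SB(A) = 982475.03 − 982595.98 + 0.3086×122.2 − 0.04193×2.14×122.2 = -94.20 mGal
Δg_SB(B) = 982377.75 − 982595.98 + 0.3086×1038.2 − 0.04193×2.14×1038.2 = 9.00 mGal
Difference = 9.00 − (-94.20) = 103.20 mGal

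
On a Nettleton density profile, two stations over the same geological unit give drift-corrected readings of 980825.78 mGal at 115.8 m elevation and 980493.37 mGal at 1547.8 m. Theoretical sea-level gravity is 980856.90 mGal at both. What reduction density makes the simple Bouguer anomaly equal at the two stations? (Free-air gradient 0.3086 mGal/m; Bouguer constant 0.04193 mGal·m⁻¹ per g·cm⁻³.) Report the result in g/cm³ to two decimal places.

1.82

Δg_obs = 980493.37 − 980825.78 = -332.41 mGal over Δh = 1547.8 − 115.8 = 1432.0 m
Equal Bouguer anomalies ⇒ Δg_obs + (0.3086 − 0.04193ρ)·Δh = 0
0.3086 − 0.04193ρ = −Δg_obs/Δh = 0.23213
ρ = (0.3086 − 0.23213) / 0.04193 = 1.82 g/cm³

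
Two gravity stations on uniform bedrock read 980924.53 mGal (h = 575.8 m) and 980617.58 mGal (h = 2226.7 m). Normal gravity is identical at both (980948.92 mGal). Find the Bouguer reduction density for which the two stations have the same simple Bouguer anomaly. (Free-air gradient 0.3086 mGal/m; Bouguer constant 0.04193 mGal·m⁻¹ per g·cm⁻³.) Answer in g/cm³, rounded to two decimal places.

Δg_obs = 980617.58 − 980924.53 = -306.95 mGal over Δh = 2226.7 − 575.8 = 1650.9 m
Equal Bouguer anomalies ⇒ Δg_obs + (0.3086 − 0.04193ρ)·Δh = 0
0.3086 − 0.04193ρ = −Δg_obs/Δh = 0.18593
ρ = (0.3086 − 0.18593) / 0.04193 = 2.93 g/cm³

2.93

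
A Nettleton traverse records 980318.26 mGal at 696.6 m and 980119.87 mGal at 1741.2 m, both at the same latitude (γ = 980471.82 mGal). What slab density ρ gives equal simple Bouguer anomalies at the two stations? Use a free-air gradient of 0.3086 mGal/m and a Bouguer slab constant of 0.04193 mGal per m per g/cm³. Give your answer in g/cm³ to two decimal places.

Δg_obs = 980119.87 − 980318.26 = -198.39 mGal over Δh = 1741.2 − 696.6 = 1044.6 m
Equal Bouguer anomalies ⇒ Δg_obs + (0.3086 − 0.04193ρ)·Δh = 0
0.3086 − 0.04193ρ = −Δg_obs/Δh = 0.18992
ρ = (0.3086 − 0.18992) / 0.04193 = 2.83 g/cm³

2.83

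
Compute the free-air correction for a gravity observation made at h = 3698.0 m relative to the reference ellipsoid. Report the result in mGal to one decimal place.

Free-air correction = 0.3086 × 3698.0 = 1141.2 mGal

1141.2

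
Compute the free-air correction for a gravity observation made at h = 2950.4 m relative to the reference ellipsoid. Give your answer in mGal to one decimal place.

Free-air correction = 0.3086 × 2950.4 = 910.5 mGal

910.5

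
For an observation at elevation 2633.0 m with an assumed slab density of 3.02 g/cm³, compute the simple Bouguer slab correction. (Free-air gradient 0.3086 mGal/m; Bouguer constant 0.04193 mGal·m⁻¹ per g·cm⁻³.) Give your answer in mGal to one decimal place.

Bouguer slab correction = 0.04193 × 3.02 × 2633.0 = 333.4 mGal

333.4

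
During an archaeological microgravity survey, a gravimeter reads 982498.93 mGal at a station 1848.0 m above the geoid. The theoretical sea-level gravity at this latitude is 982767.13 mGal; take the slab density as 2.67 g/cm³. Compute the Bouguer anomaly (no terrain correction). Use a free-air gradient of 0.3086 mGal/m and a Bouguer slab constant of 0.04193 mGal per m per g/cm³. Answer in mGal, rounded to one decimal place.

95.2

Free-air correction = 0.3086 × 1848.0 = 570.29 mGal
Free-air anomaly = 982498.93 − 982767.13 + (570.29) = 302.09 mGal
Bouguer slab correction = 0.04193 × 2.67 × 1848.0 = 206.89 mGal
Simple Bouguer anomaly = 302.09 − (206.89) = 95.20 mGal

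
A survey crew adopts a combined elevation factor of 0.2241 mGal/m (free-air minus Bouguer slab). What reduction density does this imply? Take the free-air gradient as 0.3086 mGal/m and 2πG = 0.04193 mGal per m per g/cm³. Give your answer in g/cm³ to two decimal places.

0.2241 = 0.3086 − 0.04193 × ρ
ρ = (0.3086 − 0.2241) / 0.04193 = 2.02 g/cm³

2.02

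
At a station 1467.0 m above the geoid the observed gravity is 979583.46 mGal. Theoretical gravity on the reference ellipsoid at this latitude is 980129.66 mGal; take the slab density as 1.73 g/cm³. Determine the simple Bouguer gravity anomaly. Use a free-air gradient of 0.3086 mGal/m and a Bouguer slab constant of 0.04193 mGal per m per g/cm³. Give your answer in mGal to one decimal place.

-199.9

Free-air correction = 0.3086 × 1467.0 = 452.72 mGal
Free-air anomaly = 979583.46 − 980129.66 + (452.72) = -93.48 mGal
Bouguer slab correction = 0.04193 × 1.73 × 1467.0 = 106.41 mGal
Simple Bouguer anomaly = -93.48 − (106.41) = -199.89 mGal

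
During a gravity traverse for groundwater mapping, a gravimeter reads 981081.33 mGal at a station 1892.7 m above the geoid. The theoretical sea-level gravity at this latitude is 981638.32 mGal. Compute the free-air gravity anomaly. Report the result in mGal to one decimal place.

27.1

Free-air correction = 0.3086 × 1892.7 = 584.09 mGal
Free-air anomaly = 981081.33 − 981638.32 + (584.09) = 27.10 mGal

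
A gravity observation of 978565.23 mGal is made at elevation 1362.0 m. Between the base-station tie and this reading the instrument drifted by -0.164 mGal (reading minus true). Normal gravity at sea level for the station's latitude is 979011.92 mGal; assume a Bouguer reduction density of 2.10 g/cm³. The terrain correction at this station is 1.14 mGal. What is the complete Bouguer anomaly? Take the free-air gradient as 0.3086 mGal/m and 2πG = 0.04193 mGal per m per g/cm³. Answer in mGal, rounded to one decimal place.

Drift-corrected reading = 978565.23 − (-0.164) = 978565.394 mGal
Free-air correction = 0.3086 × 1362.0 = 420.31 mGal
Free-air anomaly = 978565.394 − 979011.92 + (420.31) = -26.216 mGal
Bouguer slab correction = 0.04193 × 2.10 × 1362.0 = 119.93 mGal
Simple Bouguer anomaly = -26.216 − (119.93) = -146.146 mGal
Complete Bouguer anomaly = -146.146 + 1.14 = -145.006 mGal

-145.0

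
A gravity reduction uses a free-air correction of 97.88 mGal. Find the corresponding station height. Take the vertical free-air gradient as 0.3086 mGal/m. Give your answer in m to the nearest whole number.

317

h = 97.88 / 0.3086 = 317.17 m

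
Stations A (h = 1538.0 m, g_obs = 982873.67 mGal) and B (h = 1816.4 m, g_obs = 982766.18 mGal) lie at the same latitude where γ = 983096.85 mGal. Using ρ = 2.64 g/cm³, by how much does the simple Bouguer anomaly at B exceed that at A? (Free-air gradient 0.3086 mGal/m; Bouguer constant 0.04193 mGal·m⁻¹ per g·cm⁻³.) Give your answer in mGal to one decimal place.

-52.4

Δg_SB(A) = 982873.67 − 983096.85 + 0.3086×1538.0 − 0.04193×2.64×1538.0 = 81.20 mGal
Δg_SB(B) = 982766.18 − 983096.85 + 0.3086×1816.4 − 0.04193×2.64×1816.4 = 28.80 mGal
Difference = 28.80 − (81.20) = -52.40 mGal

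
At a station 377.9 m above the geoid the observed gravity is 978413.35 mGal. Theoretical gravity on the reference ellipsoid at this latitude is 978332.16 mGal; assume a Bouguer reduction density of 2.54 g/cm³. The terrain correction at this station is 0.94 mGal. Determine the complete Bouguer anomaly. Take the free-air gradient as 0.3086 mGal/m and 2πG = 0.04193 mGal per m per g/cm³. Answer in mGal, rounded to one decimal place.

Free-air correction = 0.3086 × 377.9 = 116.62 mGal
Free-air anomaly = 978413.35 − 978332.16 + (116.62) = 197.81 mGal
Bouguer slab correction = 0.04193 × 2.54 × 377.9 = 40.25 mGal
Simple Bouguer anomaly = 197.81 − (40.25) = 157.56 mGal
Complete Bouguer anomaly = 157.56 + 0.94 = 158.50 mGal

158.5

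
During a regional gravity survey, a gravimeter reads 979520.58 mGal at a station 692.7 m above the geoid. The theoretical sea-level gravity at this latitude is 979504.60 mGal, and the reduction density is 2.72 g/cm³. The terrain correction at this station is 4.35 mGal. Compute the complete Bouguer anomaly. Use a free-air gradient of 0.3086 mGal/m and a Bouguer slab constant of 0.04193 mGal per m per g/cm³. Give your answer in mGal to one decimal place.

Free-air correction = 0.3086 × 692.7 = 213.77 mGal
Free-air anomaly = 979520.58 − 979504.60 + (213.77) = 229.75 mGal
Bouguer slab correction = 0.04193 × 2.72 × 692.7 = 79.00 mGal
Simple Bouguer anomaly = 229.75 − (79.00) = 150.75 mGal
Complete Bouguer anomaly = 150.75 + 4.35 = 155.10 mGal

155.1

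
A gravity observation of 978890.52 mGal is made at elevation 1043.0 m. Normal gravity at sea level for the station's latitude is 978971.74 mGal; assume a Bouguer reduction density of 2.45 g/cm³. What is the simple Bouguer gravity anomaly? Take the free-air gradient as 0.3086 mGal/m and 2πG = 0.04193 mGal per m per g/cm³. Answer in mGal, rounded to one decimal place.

133.5

Free-air correction = 0.3086 × 1043.0 = 321.87 mGal
Free-air anomaly = 978890.52 − 978971.74 + (321.87) = 240.65 mGal
Bouguer slab correction = 0.04193 × 2.45 × 1043.0 = 107.15 mGal
Simple Bouguer anomaly = 240.65 − (107.15) = 133.50 mGal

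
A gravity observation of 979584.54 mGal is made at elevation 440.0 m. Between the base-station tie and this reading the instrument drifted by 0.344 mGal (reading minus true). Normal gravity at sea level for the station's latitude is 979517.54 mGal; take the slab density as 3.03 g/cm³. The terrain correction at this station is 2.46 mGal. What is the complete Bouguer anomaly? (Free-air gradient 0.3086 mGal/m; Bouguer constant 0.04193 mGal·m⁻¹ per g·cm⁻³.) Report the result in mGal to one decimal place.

149.0

Drift-corrected reading = 979584.54 − (0.344) = 979584.196 mGal
Free-air correction = 0.3086 × 440.0 = 135.78 mGal
Free-air anomaly = 979584.196 − 979517.54 + (135.78) = 202.436 mGal
Bouguer slab correction = 0.04193 × 3.03 × 440.0 = 55.90 mGal
Simple Bouguer anomaly = 202.436 − (55.90) = 146.536 mGal
Complete Bouguer anomaly = 146.536 + 2.46 = 148.996 mGal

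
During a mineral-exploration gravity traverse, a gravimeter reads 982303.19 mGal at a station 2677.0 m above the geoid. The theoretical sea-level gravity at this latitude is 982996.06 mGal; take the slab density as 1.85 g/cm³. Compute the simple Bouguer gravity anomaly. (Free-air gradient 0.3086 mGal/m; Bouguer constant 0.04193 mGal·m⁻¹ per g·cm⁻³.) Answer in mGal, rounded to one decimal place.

Free-air correction = 0.3086 × 2677.0 = 826.12 mGal
Free-air anomaly = 982303.19 − 982996.06 + (826.12) = 133.25 mGal
Bouguer slab correction = 0.04193 × 1.85 × 2677.0 = 207.66 mGal
Simple Bouguer anomaly = 133.25 − (207.66) = -74.41 mGal

-74.4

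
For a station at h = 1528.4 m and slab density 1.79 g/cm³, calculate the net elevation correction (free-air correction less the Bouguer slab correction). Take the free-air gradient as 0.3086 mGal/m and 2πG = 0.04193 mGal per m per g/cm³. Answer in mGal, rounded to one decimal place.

Combined gradient = 0.3086 − 0.04193 × 1.79 = 0.2335453 mGal/m
Combined elevation correction = 0.2335453 × 1528.4 = 357.0 mGal

357.0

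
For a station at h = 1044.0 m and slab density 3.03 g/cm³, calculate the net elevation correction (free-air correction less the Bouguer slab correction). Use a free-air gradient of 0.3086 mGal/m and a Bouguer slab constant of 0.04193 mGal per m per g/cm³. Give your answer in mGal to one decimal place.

Combined gradient = 0.3086 − 0.04193 × 3.03 = 0.1815521 mGal/m
Combined elevation correction = 0.1815521 × 1044.0 = 189.5 mGal

189.5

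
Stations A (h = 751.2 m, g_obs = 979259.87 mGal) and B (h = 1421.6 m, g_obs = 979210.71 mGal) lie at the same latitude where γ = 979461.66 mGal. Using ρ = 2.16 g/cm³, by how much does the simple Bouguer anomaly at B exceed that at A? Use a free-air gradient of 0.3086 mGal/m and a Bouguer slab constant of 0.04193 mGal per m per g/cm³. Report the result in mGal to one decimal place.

Δg_SB(A) = 979259.87 − 979461.66 + 0.3086×751.2 − 0.04193×2.16×751.2 = -38.00 mGal
Δg_SB(B) = 979210.71 − 979461.66 + 0.3086×1421.6 − 0.04193×2.16×1421.6 = 59.00 mGal
Difference = 59.00 − (-38.00) = 97.00 mGal

97.0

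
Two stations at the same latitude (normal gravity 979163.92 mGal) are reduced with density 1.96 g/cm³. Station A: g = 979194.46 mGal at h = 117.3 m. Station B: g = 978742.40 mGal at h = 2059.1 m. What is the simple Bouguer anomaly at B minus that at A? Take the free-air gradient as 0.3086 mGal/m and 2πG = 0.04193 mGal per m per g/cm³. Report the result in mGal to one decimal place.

Δg_SB(A) = 979194.46 − 979163.92 + 0.3086×117.3 − 0.04193×1.96×117.3 = 57.10 mGal
Δg_SB(B) = 978742.40 − 979163.92 + 0.3086×2059.1 − 0.04193×1.96×2059.1 = 44.70 mGal
Difference = 44.70 − (57.10) = -12.40 mGal

-12.4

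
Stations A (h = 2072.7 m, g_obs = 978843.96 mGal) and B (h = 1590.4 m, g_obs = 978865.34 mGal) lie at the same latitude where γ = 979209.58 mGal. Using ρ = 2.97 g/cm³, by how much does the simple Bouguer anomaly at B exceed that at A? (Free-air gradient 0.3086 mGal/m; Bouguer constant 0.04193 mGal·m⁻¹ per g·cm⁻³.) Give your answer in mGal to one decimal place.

-67.4

Δg_SB(A) = 978843.96 − 979209.58 + 0.3086×2072.7 − 0.04193×2.97×2072.7 = 15.90 mGal
Δg_SB(B) = 978865.34 − 979209.58 + 0.3086×1590.4 − 0.04193×2.97×1590.4 = -51.50 mGal
Difference = -51.50 − (15.90) = -67.40 mGal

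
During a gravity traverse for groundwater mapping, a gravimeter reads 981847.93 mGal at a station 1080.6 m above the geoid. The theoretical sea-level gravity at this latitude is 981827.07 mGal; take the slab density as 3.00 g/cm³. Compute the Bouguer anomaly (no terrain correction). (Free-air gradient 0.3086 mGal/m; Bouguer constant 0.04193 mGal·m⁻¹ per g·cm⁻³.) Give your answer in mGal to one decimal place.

218.4

Free-air correction = 0.3086 × 1080.6 = 333.47 mGal
Free-air anomaly = 981847.93 − 981827.07 + (333.47) = 354.33 mGal
Bouguer slab correction = 0.04193 × 3.00 × 1080.6 = 135.93 mGal
Simple Bouguer anomaly = 354.33 − (135.93) = 218.40 mGal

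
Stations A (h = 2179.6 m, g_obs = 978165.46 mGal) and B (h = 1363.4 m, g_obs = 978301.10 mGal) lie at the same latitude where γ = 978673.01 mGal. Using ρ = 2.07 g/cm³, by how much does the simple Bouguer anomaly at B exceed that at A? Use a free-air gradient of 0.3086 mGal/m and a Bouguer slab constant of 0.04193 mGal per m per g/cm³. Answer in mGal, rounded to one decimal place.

-45.4

Δg_SB(A) = 978165.46 − 978673.01 + 0.3086×2179.6 − 0.04193×2.07×2179.6 = -24.10 mGal
Δg_SB(B) = 978301.10 − 978673.01 + 0.3086×1363.4 − 0.04193×2.07×1363.4 = -69.50 mGal
Difference = -69.50 − (-24.10) = -45.40 mGal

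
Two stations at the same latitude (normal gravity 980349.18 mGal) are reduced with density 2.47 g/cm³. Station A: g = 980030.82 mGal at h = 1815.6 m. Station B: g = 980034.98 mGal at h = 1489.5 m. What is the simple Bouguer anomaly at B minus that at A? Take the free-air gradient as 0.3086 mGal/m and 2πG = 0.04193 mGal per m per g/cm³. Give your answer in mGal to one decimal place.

Δg_SB(A) = 980030.82 − 980349.18 + 0.3086×1815.6 − 0.04193×2.47×1815.6 = 53.90 mGal
Δg_SB(B) = 980034.98 − 980349.18 + 0.3086×1489.5 − 0.04193×2.47×1489.5 = -8.80 mGal
Difference = -8.80 − (53.90) = -62.70 mGal

-62.7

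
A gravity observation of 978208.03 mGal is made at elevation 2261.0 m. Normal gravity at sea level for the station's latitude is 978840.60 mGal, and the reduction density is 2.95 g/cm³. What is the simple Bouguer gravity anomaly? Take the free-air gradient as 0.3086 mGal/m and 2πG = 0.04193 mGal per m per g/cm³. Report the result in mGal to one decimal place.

-214.5

Free-air correction = 0.3086 × 2261.0 = 697.74 mGal
Free-air anomaly = 978208.03 − 978840.60 + (697.74) = 65.17 mGal
Bouguer slab correction = 0.04193 × 2.95 × 2261.0 = 279.67 mGal
Simple Bouguer anomaly = 65.17 − (279.67) = -214.50 mGal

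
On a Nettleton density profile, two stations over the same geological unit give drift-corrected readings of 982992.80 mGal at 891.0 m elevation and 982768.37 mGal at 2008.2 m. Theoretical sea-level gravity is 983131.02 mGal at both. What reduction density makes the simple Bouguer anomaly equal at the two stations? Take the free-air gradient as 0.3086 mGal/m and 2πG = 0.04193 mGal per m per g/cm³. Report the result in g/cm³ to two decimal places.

2.57

Δg_obs = 982768.37 − 982992.80 = -224.43 mGal over Δh = 2008.2 − 891.0 = 1117.2 m
Equal Bouguer anomalies ⇒ Δg_obs + (0.3086 − 0.04193ρ)·Δh = 0
0.3086 − 0.04193ρ = −Δg_obs/Δh = 0.20089
ρ = (0.3086 − 0.20089) / 0.04193 = 2.57 g/cm³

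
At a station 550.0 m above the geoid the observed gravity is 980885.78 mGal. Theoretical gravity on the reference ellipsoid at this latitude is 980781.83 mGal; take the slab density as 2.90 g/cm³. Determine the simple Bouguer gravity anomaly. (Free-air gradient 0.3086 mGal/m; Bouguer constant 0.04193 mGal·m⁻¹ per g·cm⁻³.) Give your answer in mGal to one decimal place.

206.8

Free-air correction = 0.3086 × 550.0 = 169.73 mGal
Free-air anomaly = 980885.78 − 980781.83 + (169.73) = 273.68 mGal
Bouguer slab correction = 0.04193 × 2.90 × 550.0 = 66.88 mGal
Simple Bouguer anomaly = 273.68 − (66.88) = 206.80 mGal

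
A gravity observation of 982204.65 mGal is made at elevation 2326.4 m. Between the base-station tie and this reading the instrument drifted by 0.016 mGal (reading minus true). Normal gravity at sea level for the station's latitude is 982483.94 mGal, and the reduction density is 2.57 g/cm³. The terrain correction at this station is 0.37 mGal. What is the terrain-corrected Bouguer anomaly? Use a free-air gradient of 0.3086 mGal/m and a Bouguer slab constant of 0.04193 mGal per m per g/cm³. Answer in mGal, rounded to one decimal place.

188.3

Drift-corrected reading = 982204.65 − (0.016) = 982204.634 mGal
Free-air correction = 0.3086 × 2326.4 = 717.93 mGal
Free-air anomaly = 982204.634 − 982483.94 + (717.93) = 438.624 mGal
Bouguer slab correction = 0.04193 × 2.57 × 2326.4 = 250.69 mGal
Simple Bouguer anomaly = 438.624 − (250.69) = 187.934 mGal
Complete Bouguer anomaly = 187.934 + 0.37 = 188.304 mGal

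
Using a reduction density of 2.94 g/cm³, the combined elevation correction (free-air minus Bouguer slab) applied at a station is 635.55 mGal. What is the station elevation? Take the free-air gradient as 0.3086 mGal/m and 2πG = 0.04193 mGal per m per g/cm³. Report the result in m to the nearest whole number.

3429

Combined gradient = 0.3086 − 0.04193 × 2.94 = 0.1853258 mGal/m
h = 635.55 / 0.1853258 = 3429.37 m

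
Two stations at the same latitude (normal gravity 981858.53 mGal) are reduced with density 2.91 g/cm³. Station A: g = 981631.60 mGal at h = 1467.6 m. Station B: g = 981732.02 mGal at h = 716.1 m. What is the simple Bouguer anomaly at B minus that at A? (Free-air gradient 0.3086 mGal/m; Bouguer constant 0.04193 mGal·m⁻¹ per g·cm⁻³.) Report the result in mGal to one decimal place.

-39.8

Δg_SB(A) = 981631.60 − 981858.53 + 0.3086×1467.6 − 0.04193×2.91×1467.6 = 46.90 mGal
Δg_SB(B) = 981732.02 − 981858.53 + 0.3086×716.1 − 0.04193×2.91×716.1 = 7.10 mGal
Difference = 7.10 − (46.90) = -39.80 mGal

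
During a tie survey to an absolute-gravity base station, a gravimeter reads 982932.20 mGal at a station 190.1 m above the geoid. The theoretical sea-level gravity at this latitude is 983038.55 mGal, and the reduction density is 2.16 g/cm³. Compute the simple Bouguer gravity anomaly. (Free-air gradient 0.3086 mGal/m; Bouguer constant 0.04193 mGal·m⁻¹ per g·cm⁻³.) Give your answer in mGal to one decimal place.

-64.9

Free-air correction = 0.3086 × 190.1 = 58.66 mGal
Free-air anomaly = 982932.20 − 983038.55 + (58.66) = -47.69 mGal
Bouguer slab correction = 0.04193 × 2.16 × 190.1 = 17.22 mGal
Simple Bouguer anomaly = -47.69 − (17.22) = -64.91 mGal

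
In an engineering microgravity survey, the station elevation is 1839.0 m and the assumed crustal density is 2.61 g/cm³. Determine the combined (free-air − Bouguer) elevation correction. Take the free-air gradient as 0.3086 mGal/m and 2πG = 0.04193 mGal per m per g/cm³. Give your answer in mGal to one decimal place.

366.3

Combined gradient = 0.3086 − 0.04193 × 2.61 = 0.1991627 mGal/m
Combined elevation correction = 0.1991627 × 1839.0 = 366.3 mGal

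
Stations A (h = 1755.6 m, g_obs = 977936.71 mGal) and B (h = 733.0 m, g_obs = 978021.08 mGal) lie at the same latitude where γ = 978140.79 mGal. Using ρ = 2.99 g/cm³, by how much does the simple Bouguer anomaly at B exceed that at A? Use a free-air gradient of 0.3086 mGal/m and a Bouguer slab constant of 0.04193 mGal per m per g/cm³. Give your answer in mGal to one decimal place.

-103.0

Δg_SB(A) = 977936.71 − 978140.79 + 0.3086×1755.6 − 0.04193×2.99×1755.6 = 117.60 mGal
Δg_SB(B) = 978021.08 − 978140.79 + 0.3086×733.0 − 0.04193×2.99×733.0 = 14.60 mGal
Difference = 14.60 − (117.60) = -103.00 mGal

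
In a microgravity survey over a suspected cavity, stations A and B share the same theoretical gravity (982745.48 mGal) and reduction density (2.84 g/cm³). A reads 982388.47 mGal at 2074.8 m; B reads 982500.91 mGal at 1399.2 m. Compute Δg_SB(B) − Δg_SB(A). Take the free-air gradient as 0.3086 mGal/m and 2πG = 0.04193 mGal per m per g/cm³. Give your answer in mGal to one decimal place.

-15.6

Δg_SB(A) = 982388.47 − 982745.48 + 0.3086×2074.8 − 0.04193×2.84×2074.8 = 36.20 mGal
Δg_SB(B) = 982500.91 − 982745.48 + 0.3086×1399.2 − 0.04193×2.84×1399.2 = 20.60 mGal
Difference = 20.60 − (36.20) = -15.60 mGal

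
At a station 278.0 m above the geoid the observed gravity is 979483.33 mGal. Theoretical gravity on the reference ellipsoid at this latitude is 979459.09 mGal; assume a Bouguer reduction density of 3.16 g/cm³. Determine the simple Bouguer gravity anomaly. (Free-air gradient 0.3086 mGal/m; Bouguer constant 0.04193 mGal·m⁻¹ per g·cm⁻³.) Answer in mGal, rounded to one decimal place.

Free-air correction = 0.3086 × 278.0 = 85.79 mGal
Free-air anomaly = 979483.33 − 979459.09 + (85.79) = 110.03 mGal
Bouguer slab correction = 0.04193 × 3.16 × 278.0 = 36.83 mGal
Simple Bouguer anomaly = 110.03 − (36.83) = 73.20 mGal

73.2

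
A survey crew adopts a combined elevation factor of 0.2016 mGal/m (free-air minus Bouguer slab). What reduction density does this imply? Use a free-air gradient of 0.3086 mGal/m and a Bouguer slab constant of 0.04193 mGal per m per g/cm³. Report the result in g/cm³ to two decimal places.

0.2016 = 0.3086 − 0.04193 × ρ
ρ = (0.3086 − 0.2016) / 0.04193 = 2.55 g/cm³

2.55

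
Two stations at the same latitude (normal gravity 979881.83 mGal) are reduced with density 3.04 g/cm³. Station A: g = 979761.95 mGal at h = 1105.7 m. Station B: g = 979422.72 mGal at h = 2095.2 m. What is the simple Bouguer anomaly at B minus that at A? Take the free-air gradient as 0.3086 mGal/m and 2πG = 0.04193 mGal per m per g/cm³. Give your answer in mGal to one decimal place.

Δg_SB(A) = 979761.95 − 979881.83 + 0.3086×1105.7 − 0.04193×3.04×1105.7 = 80.40 mGal
Δg_SB(B) = 979422.72 − 979881.83 + 0.3086×2095.2 − 0.04193×3.04×2095.2 = -79.60 mGal
Difference = -79.60 − (80.40) = -160.00 mGal

-160.0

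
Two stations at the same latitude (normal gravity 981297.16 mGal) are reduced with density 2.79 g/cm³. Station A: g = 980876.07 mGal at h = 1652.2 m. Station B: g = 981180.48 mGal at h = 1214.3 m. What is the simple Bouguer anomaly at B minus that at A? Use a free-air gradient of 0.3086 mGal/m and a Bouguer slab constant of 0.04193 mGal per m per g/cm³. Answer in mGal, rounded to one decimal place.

220.5

Δg_SB(A) = 980876.07 − 981297.16 + 0.3086×1652.2 − 0.04193×2.79×1652.2 = -104.50 mGal
Δg_SB(B) = 981180.48 − 981297.16 + 0.3086×1214.3 − 0.04193×2.79×1214.3 = 116.00 mGal
Difference = 116.00 − (-104.50) = 220.50 mGal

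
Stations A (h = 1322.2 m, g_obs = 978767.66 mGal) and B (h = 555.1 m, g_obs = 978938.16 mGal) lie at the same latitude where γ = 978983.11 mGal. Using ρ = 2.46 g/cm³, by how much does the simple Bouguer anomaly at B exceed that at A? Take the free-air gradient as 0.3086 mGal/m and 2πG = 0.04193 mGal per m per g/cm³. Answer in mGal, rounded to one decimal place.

12.9

Δg_SB(A) = 978767.66 − 978983.11 + 0.3086×1322.2 − 0.04193×2.46×1322.2 = 56.20 mGal
Δg_SB(B) = 978938.16 − 978983.11 + 0.3086×555.1 − 0.04193×2.46×555.1 = 69.10 mGal
Difference = 69.10 − (56.20) = 12.90 mGal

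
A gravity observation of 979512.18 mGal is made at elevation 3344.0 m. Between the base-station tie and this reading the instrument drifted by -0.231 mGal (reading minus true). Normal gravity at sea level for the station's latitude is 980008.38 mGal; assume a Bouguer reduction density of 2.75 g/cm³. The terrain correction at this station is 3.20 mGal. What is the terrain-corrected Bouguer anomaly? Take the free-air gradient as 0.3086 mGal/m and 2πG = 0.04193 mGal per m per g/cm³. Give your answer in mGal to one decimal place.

153.6

Drift-corrected reading = 979512.18 − (-0.231) = 979512.411 mGal
Free-air correction = 0.3086 × 3344.0 = 1031.96 mGal
Free-air anomaly = 979512.411 − 980008.38 + (1031.96) = 535.991 mGal
Bouguer slab correction = 0.04193 × 2.75 × 3344.0 = 385.59 mGal
Simple Bouguer anomaly = 535.991 − (385.59) = 150.401 mGal
Complete Bouguer anomaly = 150.401 + 3.20 = 153.601 mGal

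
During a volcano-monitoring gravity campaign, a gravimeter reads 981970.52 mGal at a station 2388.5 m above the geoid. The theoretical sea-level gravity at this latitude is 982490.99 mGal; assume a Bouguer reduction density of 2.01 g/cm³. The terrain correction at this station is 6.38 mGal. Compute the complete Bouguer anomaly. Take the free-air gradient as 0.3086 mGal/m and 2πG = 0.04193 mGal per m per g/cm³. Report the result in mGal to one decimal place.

21.7

Free-air correction = 0.3086 × 2388.5 = 737.09 mGal
Free-air anomaly = 981970.52 − 982490.99 + (737.09) = 216.62 mGal
Bouguer slab correction = 0.04193 × 2.01 × 2388.5 = 201.30 mGal
Simple Bouguer anomaly = 216.62 − (201.30) = 15.32 mGal
Complete Bouguer anomaly = 15.32 + 6.38 = 21.70 mGal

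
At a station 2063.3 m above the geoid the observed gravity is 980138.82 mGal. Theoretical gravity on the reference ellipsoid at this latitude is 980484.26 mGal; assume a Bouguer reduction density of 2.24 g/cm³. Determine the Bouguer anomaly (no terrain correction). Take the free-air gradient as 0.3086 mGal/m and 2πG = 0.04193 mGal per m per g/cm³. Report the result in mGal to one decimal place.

97.5

Free-air correction = 0.3086 × 2063.3 = 636.73 mGal
Free-air anomaly = 980138.82 − 980484.26 + (636.73) = 291.29 mGal
Bouguer slab correction = 0.04193 × 2.24 × 2063.3 = 193.79 mGal
Simple Bouguer anomaly = 291.29 − (193.79) = 97.50 mGal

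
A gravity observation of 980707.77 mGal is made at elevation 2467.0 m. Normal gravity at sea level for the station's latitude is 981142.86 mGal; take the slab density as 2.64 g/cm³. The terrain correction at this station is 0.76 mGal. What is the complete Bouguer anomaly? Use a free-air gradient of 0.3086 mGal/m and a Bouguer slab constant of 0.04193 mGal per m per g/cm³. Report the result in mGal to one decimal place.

53.9

Free-air correction = 0.3086 × 2467.0 = 761.32 mGal
Free-air anomaly = 980707.77 − 981142.86 + (761.32) = 326.23 mGal
Bouguer slab correction = 0.04193 × 2.64 × 2467.0 = 273.09 mGal
Simple Bouguer anomaly = 326.23 − (273.09) = 53.14 mGal
Complete Bouguer anomaly = 53.14 + 0.76 = 53.90 mGal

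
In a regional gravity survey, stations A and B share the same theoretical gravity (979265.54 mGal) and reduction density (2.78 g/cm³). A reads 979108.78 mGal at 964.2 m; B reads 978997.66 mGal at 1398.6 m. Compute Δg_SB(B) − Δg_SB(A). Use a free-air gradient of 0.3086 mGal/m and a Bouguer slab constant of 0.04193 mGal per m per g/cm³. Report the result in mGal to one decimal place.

Δg_SB(A) = 979108.78 − 979265.54 + 0.3086×964.2 − 0.04193×2.78×964.2 = 28.40 mGal
Δg_SB(B) = 978997.66 − 979265.54 + 0.3086×1398.6 − 0.04193×2.78×1398.6 = 0.70 mGal
Difference = 0.70 − (28.40) = -27.70 mGal

-27.7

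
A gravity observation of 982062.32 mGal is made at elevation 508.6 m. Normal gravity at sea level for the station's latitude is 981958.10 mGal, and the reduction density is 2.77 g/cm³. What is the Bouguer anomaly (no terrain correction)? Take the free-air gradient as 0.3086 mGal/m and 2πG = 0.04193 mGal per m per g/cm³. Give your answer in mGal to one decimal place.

Free-air correction = 0.3086 × 508.6 = 156.95 mGal
Free-air anomaly = 982062.32 − 981958.10 + (156.95) = 261.17 mGal
Bouguer slab correction = 0.04193 × 2.77 × 508.6 = 59.07 mGal
Simple Bouguer anomaly = 261.17 − (59.07) = 202.10 mGal

202.1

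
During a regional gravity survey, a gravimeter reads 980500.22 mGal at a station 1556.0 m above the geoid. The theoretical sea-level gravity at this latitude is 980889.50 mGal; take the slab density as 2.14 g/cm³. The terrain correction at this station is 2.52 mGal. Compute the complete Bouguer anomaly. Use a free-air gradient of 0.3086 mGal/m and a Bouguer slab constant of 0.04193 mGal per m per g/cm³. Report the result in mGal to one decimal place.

Free-air correction = 0.3086 × 1556.0 = 480.18 mGal
Free-air anomaly = 980500.22 − 980889.50 + (480.18) = 90.90 mGal
Bouguer slab correction = 0.04193 × 2.14 × 1556.0 = 139.62 mGal
Simple Bouguer anomaly = 90.90 − (139.62) = -48.72 mGal
Complete Bouguer anomaly = -48.72 + 2.52 = -46.20 mGal

-46.2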